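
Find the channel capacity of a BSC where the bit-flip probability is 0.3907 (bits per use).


H(p) = -p*log2(p) - (1-p)*log2(1-p) = -0.3907*log2(0.3907) - 0.6093*log2(0.6093) = 0.529737 + 0.435513 = 0.9652. C = 1 - H(p) = 1 - 0.9652 = 0.0348

0.0348 bits


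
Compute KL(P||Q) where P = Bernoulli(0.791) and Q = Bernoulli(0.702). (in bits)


KL = p*log2(p/q) + (1-p)*log2((1-p)/(1-q)) = 0.791*log2(0.791/0.702) + 0.209*log2(0.209/0.298) = 0.0292

0.0292 bits


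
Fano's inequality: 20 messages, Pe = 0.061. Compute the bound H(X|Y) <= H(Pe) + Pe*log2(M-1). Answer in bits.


H(Pe) = -Pe*log2(Pe) - (1-Pe)*log2(1-Pe) = -0.061*log2(0.061) - 0.939*log2(0.939) = 0.246138 + 0.085264 = 0.3314. Pe*log2(M-1) = 0.061*log2(19) = 0.259124. Bound = H(Pe) + Pe*log2(M-1) = 0.246138 + 0.085264 + 0.259124 = 0.5905

0.5905 bits


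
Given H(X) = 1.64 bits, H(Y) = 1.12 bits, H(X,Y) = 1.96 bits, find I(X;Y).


I(X;Y) = H(X) + H(Y) - H(X,Y) = 1.64 + 1.12 - 1.96 = 0.8

0.8 bits


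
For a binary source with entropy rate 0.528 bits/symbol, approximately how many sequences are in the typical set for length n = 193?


log2|A_typical| = nH = 193 * 0.528 = 101.904, so |A_typical| ~ 2^101.904 = 4.744e+30

4.744e+30


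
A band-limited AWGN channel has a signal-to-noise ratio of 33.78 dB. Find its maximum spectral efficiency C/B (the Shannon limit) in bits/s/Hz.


SNR_linear = 10^(33.78/10) = 2387.8113; C/B = log2(1 + SNR_linear) = log2(1 + 2387.8113) = 11.2221

11.2221 bits/s/Hz


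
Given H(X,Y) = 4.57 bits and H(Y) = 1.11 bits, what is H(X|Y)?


H(X|Y) = H(X,Y) - H(Y) = 4.57 - 1.11 = 3.46

3.46 bits


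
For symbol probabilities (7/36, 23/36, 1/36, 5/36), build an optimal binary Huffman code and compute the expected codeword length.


Huffman construction (repeatedly merge the two least-probable nodes; each merge adds 1 bit to every symbol beneath it): 1/36 + 5/36 = 1/6; 1/6 + 7/36 = 13/36; 13/36 + 23/36 = 1. Resulting codeword lengths (in the order the probabilities were given): (2, 1, 3, 3). L_avg = sum(p_i * l_i) = 7/36*2 + 23/36*1 + 1/36*3 + 5/36*3 = 55/36 = 1.5278

1.5278 bits


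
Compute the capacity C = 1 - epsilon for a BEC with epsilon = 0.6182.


C = 1 - epsilon = 1 - 0.6182 = 0.3818

0.3818 bits


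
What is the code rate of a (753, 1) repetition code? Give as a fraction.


Rate = k/n = 1/753

1/753


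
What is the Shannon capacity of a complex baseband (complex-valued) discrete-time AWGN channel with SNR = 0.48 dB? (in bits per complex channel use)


SNR_linear = 10^(0.48/10) = 1.1169; C = log2(1 + SNR_linear) = log2(1 + 1.1169) = 1.0819

1.0819 bits/channel use


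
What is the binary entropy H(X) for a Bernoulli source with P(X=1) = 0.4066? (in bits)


H = -p*log2(p) - (1-p)*log2(1-p). -0.4066*log2(0.4066) = 0.527896; -0.5934*log2(0.5934) = 0.446785. H = 0.527896 + 0.446785 = 0.9747

0.9747 bits


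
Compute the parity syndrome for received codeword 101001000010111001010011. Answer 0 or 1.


Syndrome = XOR of all bits = 1 XOR 0 XOR 1 XOR 0 XOR 0 XOR 1 XOR 0 XOR 0 XOR 0 XOR 0 XOR 1 XOR 0 XOR 1 XOR 1 XOR 1 XOR 0 XOR 0 XOR 1 XOR 0 XOR 1 XOR 0 XOR 0 XOR 1 XOR 1 = 1

1


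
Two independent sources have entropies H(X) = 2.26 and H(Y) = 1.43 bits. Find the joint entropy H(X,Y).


For independent variables, H(X,Y) = H(X) + H(Y) = 2.26 + 1.43 = 3.69

3.69 bits


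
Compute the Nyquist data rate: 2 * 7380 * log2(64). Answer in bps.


Rate = 2 * B * log2(M) = 2 * 7380 * 6.0 = 88560.0

88560.0 bps


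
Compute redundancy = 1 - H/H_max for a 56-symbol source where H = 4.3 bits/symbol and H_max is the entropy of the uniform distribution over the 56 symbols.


H_max = log2(K) = log2(56) = 5.8074 bits/symbol. Redundancy = 1 - H/H_max = 1 - 4.3/5.8074 = 1 - 0.7404 = 0.2596

0.2596


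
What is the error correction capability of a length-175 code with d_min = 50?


Correction capability = floor((d-1)/2) = floor((50-1)/2) = 24

24 errors


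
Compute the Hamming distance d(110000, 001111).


Count differing positions: ^ ^ ^ ^ ^ ^ = 6 differences

6


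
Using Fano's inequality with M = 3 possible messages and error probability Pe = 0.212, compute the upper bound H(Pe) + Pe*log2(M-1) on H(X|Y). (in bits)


H(Pe) = -Pe*log2(Pe) - (1-Pe)*log2(1-Pe) = -0.212*log2(0.212) - 0.788*log2(0.788) = 0.474427 + 0.270861 = 0.7453. Pe*log2(M-1) = 0.212*log2(2) = 0.212000. Bound = H(Pe) + Pe*log2(M-1) = 0.474427 + 0.270861 + 0.212000 = 0.9573

0.9573 bits


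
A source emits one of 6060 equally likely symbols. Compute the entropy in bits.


H = log2(n) = log2(6060) = 12.5651

12.5651 bits


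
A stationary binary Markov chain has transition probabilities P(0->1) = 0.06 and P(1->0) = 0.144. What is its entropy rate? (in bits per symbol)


Stationary distribution: pi_0 = p10/(p01+p10) = 0.7059, pi_1 = 0.2941. Entropy rate H' = pi_0*H(p01) + pi_1*H(p10) = 0.7059*0.3274 + 0.2941*0.5946 = 0.406

0.406 bits/symbol


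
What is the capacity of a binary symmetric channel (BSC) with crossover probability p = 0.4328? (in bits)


H(p) = -p*log2(p) - (1-p)*log2(1-p) = -0.4328*log2(0.4328) - 0.5672*log2(0.5672) = 0.522921 + 0.464010 = 0.9869. C = 1 - H(p) = 1 - 0.9869 = 0.0131

0.0131 bits


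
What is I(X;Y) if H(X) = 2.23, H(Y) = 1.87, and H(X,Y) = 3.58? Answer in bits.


I(X;Y) = H(X) + H(Y) - H(X,Y) = 2.23 + 1.87 - 3.58 = 0.52

0.52 bits


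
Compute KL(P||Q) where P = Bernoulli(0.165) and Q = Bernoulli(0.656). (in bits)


KL = p*log2(p/q) + (1-p)*log2((1-p)/(1-q)) = 0.165*log2(0.165/0.656) + 0.835*log2(0.835/0.344) = 0.7397

0.7397 bits


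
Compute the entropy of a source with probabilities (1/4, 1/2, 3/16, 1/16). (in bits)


H = -sum(p_i * log2(p_i)). Terms: -(1/4)*log2(1/4) = 0.500000; -(1/2)*log2(1/2) = 0.500000; -(3/16)*log2(3/16) = 0.452820; -(1/16)*log2(1/16) = 0.250000. H = 0.500000 + 0.500000 + 0.452820 + 0.250000 = 1.7028

1.7028 bits


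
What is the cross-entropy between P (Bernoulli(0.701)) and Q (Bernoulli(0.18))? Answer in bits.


H(P,Q) = -p*log2(q) - (1-p)*log2(1-q). -0.701*log2(0.18) = 1.734226; -0.299*log2(0.82) = 0.085605. H(P,Q) = 1.734226 + 0.085605 = 1.8198

1.8198 bits


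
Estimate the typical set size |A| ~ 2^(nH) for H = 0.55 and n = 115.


log2|A_typical| = nH = 115 * 0.55 = 63.25, so |A_typical| ~ 2^63.25 = 1.097e+19

1.097e+19


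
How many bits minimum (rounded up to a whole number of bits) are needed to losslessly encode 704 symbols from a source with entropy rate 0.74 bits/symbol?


Minimum bits >= n * H = 704 * 0.74 = 520.96, rounded up to a whole number of bits = 521

521 bits


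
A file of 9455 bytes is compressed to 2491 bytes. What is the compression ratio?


Ratio = original / compressed = 9455 / 2491 = 3.7957

3.7957


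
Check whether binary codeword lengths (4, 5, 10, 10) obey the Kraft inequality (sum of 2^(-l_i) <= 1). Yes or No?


Kraft sum = sum(2^(-l_i)) = 0.0957, need <= 1. Result: satisfied (a binary prefix-free code with these lengths exists)

Yes


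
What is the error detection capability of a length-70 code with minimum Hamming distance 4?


Detection capability = d_min - 1 = 4 - 1 = 3

3 errors


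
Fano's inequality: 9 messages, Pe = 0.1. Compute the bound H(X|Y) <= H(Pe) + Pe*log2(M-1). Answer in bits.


H(Pe) = -Pe*log2(Pe) - (1-Pe)*log2(1-Pe) = -0.1*log2(0.1) - 0.9*log2(0.9) = 0.332193 + 0.136803 = 0.469. Pe*log2(M-1) = 0.1*log2(8) = 0.300000. Bound = H(Pe) + Pe*log2(M-1) = 0.332193 + 0.136803 + 0.300000 = 0.769

0.769 bits


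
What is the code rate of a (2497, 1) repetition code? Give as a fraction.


Rate = k/n = 1/2497

1/2497


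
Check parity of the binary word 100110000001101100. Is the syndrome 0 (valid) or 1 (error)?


Syndrome = XOR of all bits = 1 XOR 0 XOR 0 XOR 1 XOR 1 XOR 0 XOR 0 XOR 0 XOR 0 XOR 0 XOR 0 XOR 1 XOR 1 XOR 0 XOR 1 XOR 1 XOR 0 XOR 0 = 1

1


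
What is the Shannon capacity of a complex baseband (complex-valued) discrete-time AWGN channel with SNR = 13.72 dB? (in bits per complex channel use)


SNR_linear = 10^(13.72/10) = 23.5505; C = log2(1 + SNR_linear) = log2(1 + 23.5505) = 4.6177

4.6177 bits/channel use


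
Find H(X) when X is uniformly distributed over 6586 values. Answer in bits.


H = log2(n) = log2(6586) = 12.6852

12.6852 bits


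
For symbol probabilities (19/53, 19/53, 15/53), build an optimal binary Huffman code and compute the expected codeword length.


Huffman construction (repeatedly merge the two least-probable nodes; each merge adds 1 bit to every symbol beneath it): 15/53 + 19/53 = 34/53; 19/53 + 34/53 = 1. Resulting codeword lengths (in the order the probabilities were given): (2, 1, 2). L_avg = sum(p_i * l_i) = 19/53*2 + 19/53*1 + 15/53*2 = 87/53 = 1.6415

1.6415 bits


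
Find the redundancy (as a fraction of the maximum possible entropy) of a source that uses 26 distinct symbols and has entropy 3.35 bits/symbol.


H_max = log2(K) = log2(26) = 4.7004 bits/symbol. Redundancy = 1 - H/H_max = 1 - 3.35/4.7004 = 1 - 0.7127 = 0.2873

0.2873


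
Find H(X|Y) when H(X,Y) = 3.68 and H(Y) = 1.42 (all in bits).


H(X|Y) = H(X,Y) - H(Y) = 3.68 - 1.42 = 2.26

2.26 bits


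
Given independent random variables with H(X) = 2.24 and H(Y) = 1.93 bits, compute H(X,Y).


For independent variables, H(X,Y) = H(X) + H(Y) = 2.24 + 1.93 = 4.17

4.17 bits


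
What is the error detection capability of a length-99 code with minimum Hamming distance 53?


Detection capability = d_min - 1 = 53 - 1 = 52

52 errors


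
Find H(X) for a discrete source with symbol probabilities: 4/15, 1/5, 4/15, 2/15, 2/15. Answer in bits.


H = -sum(p_i * log2(p_i)). Terms: -(4/15)*log2(4/15) = 0.508504; -(1/5)*log2(1/5) = 0.464386; -(4/15)*log2(4/15) = 0.508504; -(2/15)*log2(2/15) = 0.387585; -(2/15)*log2(2/15) = 0.387585. H = 0.508504 + 0.464386 + 0.508504 + 0.387585 + 0.387585 = 2.2566

2.2566 bits


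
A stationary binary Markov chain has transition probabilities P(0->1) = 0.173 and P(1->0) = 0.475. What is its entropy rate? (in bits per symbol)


Stationary distribution: pi_0 = p10/(p01+p10) = 0.733, pi_1 = 0.267. Entropy rate H' = pi_0*H(p01) + pi_1*H(p10) = 0.733*0.6645 + 0.267*0.9982 = 0.7536

0.7536 bits/symbol


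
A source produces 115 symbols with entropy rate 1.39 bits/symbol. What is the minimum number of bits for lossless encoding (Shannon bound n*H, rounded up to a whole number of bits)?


Minimum bits >= n * H = 115 * 1.39 = 159.85, rounded up to a whole number of bits = 160

160 bits


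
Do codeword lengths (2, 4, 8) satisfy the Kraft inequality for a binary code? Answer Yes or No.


Kraft sum = sum(2^(-l_i)) = 0.3164, need <= 1. Result: satisfied (a binary prefix-free code with these lengths exists)

Yes


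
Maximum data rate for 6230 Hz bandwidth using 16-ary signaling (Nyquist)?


Rate = 2 * B * log2(M) = 2 * 6230 * 4.0 = 49840.0

49840.0 bps


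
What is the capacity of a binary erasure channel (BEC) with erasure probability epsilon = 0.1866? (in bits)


C = 1 - epsilon = 1 - 0.1866 = 0.8134

0.8134 bits


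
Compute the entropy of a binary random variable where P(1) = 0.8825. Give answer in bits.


H = -p*log2(p) - (1-p)*log2(1-p). -0.8825*log2(0.8825) = 0.159143; -0.1175*log2(0.1175) = 0.362989. H = 0.159143 + 0.362989 = 0.5221

0.5221 bits


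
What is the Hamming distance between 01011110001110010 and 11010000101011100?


Count differing positions: ^ . . . ^ ^ ^ . ^ . . ^ . ^ ^ ^ . = 9 differences

9


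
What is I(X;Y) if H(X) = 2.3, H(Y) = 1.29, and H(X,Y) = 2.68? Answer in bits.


I(X;Y) = H(X) + H(Y) - H(X,Y) = 2.3 + 1.29 - 2.68 = 0.91

0.91 bits


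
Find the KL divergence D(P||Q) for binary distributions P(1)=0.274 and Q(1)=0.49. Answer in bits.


KL = p*log2(p/q) + (1-p)*log2((1-p)/(1-q)) = 0.274*log2(0.274/0.49) + 0.726*log2(0.726/0.51) = 0.1401

0.1401 bits


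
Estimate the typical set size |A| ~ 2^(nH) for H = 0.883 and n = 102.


log2|A_typical| = nH = 102 * 0.883 = 90.066, so |A_typical| ~ 2^90.066 = 1.296e+27

1.296e+27


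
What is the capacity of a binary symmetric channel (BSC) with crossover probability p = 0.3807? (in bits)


H(p) = -p*log2(p) - (1-p)*log2(1-p) = -0.3807*log2(0.3807) - 0.6193*log2(0.6193) = 0.530419 + 0.428116 = 0.9585. C = 1 - H(p) = 1 - 0.9585 = 0.0415

0.0415 bits


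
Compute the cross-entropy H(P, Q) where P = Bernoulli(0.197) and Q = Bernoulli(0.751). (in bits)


H(P,Q) = -p*log2(q) - (1-p)*log2(1-q). -0.197*log2(0.751) = 0.081384; -0.803*log2(0.249) = 1.610643. H(P,Q) = 0.081384 + 1.610643 = 1.692

1.692 bits


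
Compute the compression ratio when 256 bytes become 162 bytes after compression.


Ratio = original / compressed = 256 / 162 = 1.5802

1.5802


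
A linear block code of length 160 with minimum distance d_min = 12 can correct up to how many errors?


Correction capability = floor((d-1)/2) = floor((12-1)/2) = 5

5 errors


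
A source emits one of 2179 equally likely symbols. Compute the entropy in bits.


H = log2(n) = log2(2179) = 11.0895

11.0895 bits


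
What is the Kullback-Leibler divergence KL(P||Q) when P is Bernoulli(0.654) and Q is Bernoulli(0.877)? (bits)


KL = p*log2(p/q) + (1-p)*log2((1-p)/(1-q)) = 0.654*log2(0.654/0.877) + 0.346*log2(0.346/0.123) = 0.2394

0.2394 bits


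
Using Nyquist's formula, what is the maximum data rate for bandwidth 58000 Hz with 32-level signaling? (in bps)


Rate = 2 * B * log2(M) = 2 * 58000 * 5.0 = 580000.0

580000.0 bps


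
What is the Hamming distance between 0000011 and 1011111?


Count differing positions: ^ . ^ ^ ^ . . = 4 differences

4


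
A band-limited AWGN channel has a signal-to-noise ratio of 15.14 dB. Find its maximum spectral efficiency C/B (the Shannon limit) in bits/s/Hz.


SNR_linear = 10^(15.14/10) = 32.6588; C/B = log2(1 + SNR_linear) = log2(1 + 32.6588) = 5.0729

5.0729 bits/s/Hz


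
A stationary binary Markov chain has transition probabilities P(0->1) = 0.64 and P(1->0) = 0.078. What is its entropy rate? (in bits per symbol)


Stationary distribution: pi_0 = p10/(p01+p10) = 0.1086, pi_1 = 0.8914. Entropy rate H' = pi_0*H(p01) + pi_1*H(p10) = 0.1086*0.9427 + 0.8914*0.3951 = 0.4546

0.4546 bits/symbol


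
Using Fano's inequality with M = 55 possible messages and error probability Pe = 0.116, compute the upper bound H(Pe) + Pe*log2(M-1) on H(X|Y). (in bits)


H(Pe) = -Pe*log2(Pe) - (1-Pe)*log2(1-Pe) = -0.116*log2(0.116) - 0.884*log2(0.884) = 0.360505 + 0.157247 = 0.5178. Pe*log2(M-1) = 0.116*log2(54) = 0.667567. Bound = H(Pe) + Pe*log2(M-1) = 0.360505 + 0.157247 + 0.667567 = 1.1853

1.1853 bits


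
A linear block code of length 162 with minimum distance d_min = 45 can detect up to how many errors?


Detection capability = d_min - 1 = 45 - 1 = 44

44 errors


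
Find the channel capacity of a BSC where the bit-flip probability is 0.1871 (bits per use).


H(p) = -p*log2(p) - (1-p)*log2(1-p) = -0.1871*log2(0.1871) - 0.8129*log2(0.8129) = 0.452430 + 0.242935 = 0.6954. C = 1 - H(p) = 1 - 0.6954 = 0.3046

0.3046 bits


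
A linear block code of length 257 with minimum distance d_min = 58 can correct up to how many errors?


Correction capability = floor((d-1)/2) = floor((58-1)/2) = 28

28 errors


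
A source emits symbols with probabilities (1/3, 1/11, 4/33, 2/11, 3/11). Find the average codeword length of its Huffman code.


Huffman construction (repeatedly merge the two least-probable nodes; each merge adds 1 bit to every symbol beneath it): 1/11 + 4/33 = 7/33; 2/11 + 7/33 = 13/33; 3/11 + 1/3 = 20/33; 13/33 + 20/33 = 1. Resulting codeword lengths (in the order the probabilities were given): (2, 3, 3, 2, 2). L_avg = sum(p_i * l_i) = 1/3*2 + 1/11*3 + 4/33*3 + 2/11*2 + 3/11*2 = 73/33 = 2.2121

2.2121 bits


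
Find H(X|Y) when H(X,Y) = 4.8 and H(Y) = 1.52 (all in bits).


H(X|Y) = H(X,Y) - H(Y) = 4.8 - 1.52 = 3.28

3.28 bits


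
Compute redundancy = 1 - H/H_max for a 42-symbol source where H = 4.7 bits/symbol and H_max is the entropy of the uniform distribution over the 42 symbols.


H_max = log2(K) = log2(42) = 5.3923 bits/symbol. Redundancy = 1 - H/H_max = 1 - 4.7/5.3923 = 1 - 0.8716 = 0.1284

0.1284


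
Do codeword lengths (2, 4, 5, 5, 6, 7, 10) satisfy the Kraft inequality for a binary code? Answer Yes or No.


Kraft sum = sum(2^(-l_i)) = 0.3994, need <= 1. Result: satisfied (a binary prefix-free code with these lengths exists)

Yes


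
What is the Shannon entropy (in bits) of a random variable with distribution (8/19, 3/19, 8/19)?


H = -sum(p_i * log2(p_i)). Terms: -(8/19)*log2(8/19) = 0.525443; -(3/19)*log2(3/19) = 0.420468; -(8/19)*log2(8/19) = 0.525443. H = 0.525443 + 0.420468 + 0.525443 = 1.4714

1.4714 bits


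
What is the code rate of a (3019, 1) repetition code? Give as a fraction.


Rate = k/n = 1/3019

1/3019


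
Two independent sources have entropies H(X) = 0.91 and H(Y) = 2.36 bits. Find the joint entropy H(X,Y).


For independent variables, H(X,Y) = H(X) + H(Y) = 0.91 + 2.36 = 3.27

3.27 bits


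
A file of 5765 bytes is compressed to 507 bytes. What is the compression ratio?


Ratio = original / compressed = 5765 / 507 = 11.3708

11.3708


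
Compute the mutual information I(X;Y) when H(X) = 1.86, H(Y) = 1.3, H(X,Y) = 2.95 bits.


I(X;Y) = H(X) + H(Y) - H(X,Y) = 1.86 + 1.3 - 2.95 = 0.21

0.21 bits


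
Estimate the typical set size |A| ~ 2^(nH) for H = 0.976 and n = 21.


log2|A_typical| = nH = 21 * 0.976 = 20.496, so |A_typical| ~ 2^20.496 = 1.479e+06

1.479e+06


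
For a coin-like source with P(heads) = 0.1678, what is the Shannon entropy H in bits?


H = -p*log2(p) - (1-p)*log2(1-p). -0.1678*log2(0.1678) = 0.432116; -0.8322*log2(0.8322) = 0.220531. H = 0.432116 + 0.220531 = 0.6526

0.6526 bits


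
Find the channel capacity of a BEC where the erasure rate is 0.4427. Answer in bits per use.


C = 1 - epsilon = 1 - 0.4427 = 0.5573

0.5573 bits


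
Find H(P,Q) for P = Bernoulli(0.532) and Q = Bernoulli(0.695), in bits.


H(P,Q) = -p*log2(q) - (1-p)*log2(1-q). -0.532*log2(0.695) = 0.279255; -0.468*log2(0.305) = 0.801740. H(P,Q) = 0.279255 + 0.801740 = 1.081

1.081 bits


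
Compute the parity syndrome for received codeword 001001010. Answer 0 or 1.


Syndrome = XOR of all bits = 0 XOR 0 XOR 1 XOR 0 XOR 0 XOR 1 XOR 0 XOR 1 XOR 0 = 1

1


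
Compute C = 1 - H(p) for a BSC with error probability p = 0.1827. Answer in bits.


H(p) = -p*log2(p) - (1-p)*log2(1-p) = -0.1827*log2(0.1827) - 0.8173*log2(0.8173) = 0.448063 + 0.237885 = 0.6859. C = 1 - H(p) = 1 - 0.6859 = 0.3141

0.3141 bits


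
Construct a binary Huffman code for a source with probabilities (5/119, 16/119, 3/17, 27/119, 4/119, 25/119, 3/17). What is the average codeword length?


Huffman construction (repeatedly merge the two least-probable nodes; each merge adds 1 bit to every symbol beneath it): 4/119 + 5/119 = 9/119; 9/119 + 16/119 = 25/119; 3/17 + 3/17 = 6/17; 25/119 + 25/119 = 50/119; 27/119 + 6/17 = 69/119; 50/119 + 69/119 = 1. Resulting codeword lengths (in the order the probabilities were given): (4, 3, 3, 2, 4, 2, 3). L_avg = sum(p_i * l_i) = 5/119*4 + 16/119*3 + 3/17*3 + 27/119*2 + 4/119*4 + 25/119*2 + 3/17*3 = 314/119 = 2.6387

2.6387 bits


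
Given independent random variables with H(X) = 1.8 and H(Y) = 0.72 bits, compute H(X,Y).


For independent variables, H(X,Y) = H(X) + H(Y) = 1.8 + 0.72 = 2.52

2.52 bits


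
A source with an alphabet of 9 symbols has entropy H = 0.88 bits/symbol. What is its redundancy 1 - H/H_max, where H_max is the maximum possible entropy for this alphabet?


H_max = log2(K) = log2(9) = 3.1699 bits/symbol. Redundancy = 1 - H/H_max = 1 - 0.88/3.1699 = 1 - 0.2776 = 0.7224

0.7224


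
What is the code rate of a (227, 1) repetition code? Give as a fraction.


Rate = k/n = 1/227

1/227


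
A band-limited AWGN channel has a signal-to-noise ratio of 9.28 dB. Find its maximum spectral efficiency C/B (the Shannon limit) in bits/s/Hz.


SNR_linear = 10^(9.28/10) = 8.4723; C/B = log2(1 + SNR_linear) = log2(1 + 8.4723) = 3.2437

3.2437 bits/s/Hz


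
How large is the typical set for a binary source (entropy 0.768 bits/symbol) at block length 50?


log2|A_typical| = nH = 50 * 0.768 = 38.4, so |A_typical| ~ 2^38.4 = 3.627e+11

3.627e+11


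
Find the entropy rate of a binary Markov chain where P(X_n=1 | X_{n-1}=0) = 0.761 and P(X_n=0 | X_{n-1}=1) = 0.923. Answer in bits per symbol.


Stationary distribution: pi_0 = p10/(p01+p10) = 0.5481, pi_1 = 0.4519. Entropy rate H' = pi_0*H(p01) + pi_1*H(p10) = 0.5481*0.7934 + 0.4519*0.3915 = 0.6118

0.6118 bits/symbol


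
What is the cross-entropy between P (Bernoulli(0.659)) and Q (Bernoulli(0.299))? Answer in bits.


H(P,Q) = -p*log2(q) - (1-p)*log2(1-q). -0.659*log2(0.299) = 1.147835; -0.341*log2(0.701) = 0.174767. H(P,Q) = 1.147835 + 0.174767 = 1.3226

1.3226 bits


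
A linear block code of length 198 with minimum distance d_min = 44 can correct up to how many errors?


Correction capability = floor((d-1)/2) = floor((44-1)/2) = 21

21 errors


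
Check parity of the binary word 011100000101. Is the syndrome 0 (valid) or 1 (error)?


Syndrome = XOR of all bits = 0 XOR 1 XOR 1 XOR 1 XOR 0 XOR 0 XOR 0 XOR 0 XOR 0 XOR 1 XOR 0 XOR 1 = 1

1


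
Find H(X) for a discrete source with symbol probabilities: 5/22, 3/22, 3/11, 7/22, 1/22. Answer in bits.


H = -sum(p_i * log2(p_i)). Terms: -(5/22)*log2(5/22) = 0.485796; -(3/22)*log2(3/22) = 0.391973; -(3/11)*log2(3/11) = 0.511219; -(7/22)*log2(7/22) = 0.525661; -(1/22)*log2(1/22) = 0.202701. H = 0.485796 + 0.391973 + 0.511219 + 0.525661 + 0.202701 = 2.1174

2.1174 bits


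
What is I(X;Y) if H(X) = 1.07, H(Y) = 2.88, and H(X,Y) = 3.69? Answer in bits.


I(X;Y) = H(X) + H(Y) - H(X,Y) = 1.07 + 2.88 - 3.69 = 0.26

0.26 bits


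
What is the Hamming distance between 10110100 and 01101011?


Count differing positions: ^ ^ . ^ ^ ^ ^ ^ = 7 differences

7


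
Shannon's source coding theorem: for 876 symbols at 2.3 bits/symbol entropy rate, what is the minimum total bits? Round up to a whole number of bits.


Minimum bits >= n * H = 876 * 2.3 = 2014.8, rounded up to a whole number of bits = 2015

2015 bits


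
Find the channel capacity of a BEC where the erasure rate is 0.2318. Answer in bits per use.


C = 1 - epsilon = 1 - 0.2318 = 0.7682

0.7682 bits


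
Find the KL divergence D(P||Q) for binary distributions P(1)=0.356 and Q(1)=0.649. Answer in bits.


KL = p*log2(p/q) + (1-p)*log2((1-p)/(1-q)) = 0.356*log2(0.356/0.649) + 0.644*log2(0.644/0.351) = 0.2555

0.2555 bits


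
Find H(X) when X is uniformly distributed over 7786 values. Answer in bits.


H = log2(n) = log2(7786) = 12.9267

12.9267 bits


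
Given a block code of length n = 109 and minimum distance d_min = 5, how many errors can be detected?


Detection capability = d_min - 1 = 5 - 1 = 4

4 errors


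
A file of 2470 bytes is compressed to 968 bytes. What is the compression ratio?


Ratio = original / compressed = 2470 / 968 = 2.5517

2.5517


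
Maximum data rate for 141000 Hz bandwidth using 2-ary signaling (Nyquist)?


Rate = 2 * B * log2(M) = 2 * 141000 * 1.0 = 282000.0

282000.0 bps


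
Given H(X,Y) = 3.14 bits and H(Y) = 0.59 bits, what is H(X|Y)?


H(X|Y) = H(X,Y) - H(Y) = 3.14 - 0.59 = 2.55

2.55 bits


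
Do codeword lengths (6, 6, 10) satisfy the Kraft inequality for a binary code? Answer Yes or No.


Kraft sum = sum(2^(-l_i)) = 0.0322, need <= 1. Result: satisfied (a binary prefix-free code with these lengths exists)

Yes


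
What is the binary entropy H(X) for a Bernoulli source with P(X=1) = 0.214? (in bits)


H = -p*log2(p) - (1-p)*log2(1-p). -0.214*log2(0.214) = 0.476004; -0.786*log2(0.786) = 0.273055. H = 0.476004 + 0.273055 = 0.7491

0.7491 bits


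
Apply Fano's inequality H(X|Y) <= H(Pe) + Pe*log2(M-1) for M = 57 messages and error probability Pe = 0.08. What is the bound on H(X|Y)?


H(Pe) = -Pe*log2(Pe) - (1-Pe)*log2(1-Pe) = -0.08*log2(0.08) - 0.92*log2(0.92) = 0.291508 + 0.110671 = 0.4022. Pe*log2(M-1) = 0.08*log2(56) = 0.464588. Bound = H(Pe) + Pe*log2(M-1) = 0.291508 + 0.110671 + 0.464588 = 0.8668

0.8668 bits


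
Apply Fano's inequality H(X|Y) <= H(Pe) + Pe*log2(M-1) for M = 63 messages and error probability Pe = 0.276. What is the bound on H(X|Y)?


H(Pe) = -Pe*log2(Pe) - (1-Pe)*log2(1-Pe) = -0.276*log2(0.276) - 0.724*log2(0.724) = 0.512604 + 0.337339 = 0.8499. Pe*log2(M-1) = 0.276*log2(62) = 1.643358. Bound = H(Pe) + Pe*log2(M-1) = 0.512604 + 0.337339 + 1.643358 = 2.4933

2.4933 bits


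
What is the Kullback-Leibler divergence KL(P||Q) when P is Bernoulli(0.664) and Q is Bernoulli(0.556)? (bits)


KL = p*log2(p/q) + (1-p)*log2((1-p)/(1-q)) = 0.664*log2(0.664/0.556) + 0.336*log2(0.336/0.444) = 0.0349

0.0349 bits


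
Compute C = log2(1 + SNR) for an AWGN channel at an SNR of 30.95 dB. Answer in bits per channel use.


SNR_linear = 10^(30.95/10) = 1244.5146; C = log2(1 + SNR_linear) = log2(1 + 1244.5146) = 10.2825

10.2825 bits/channel use


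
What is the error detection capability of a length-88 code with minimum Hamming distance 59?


Detection capability = d_min - 1 = 59 - 1 = 58

58 errors


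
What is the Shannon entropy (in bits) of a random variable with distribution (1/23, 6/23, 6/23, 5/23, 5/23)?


H = -sum(p_i * log2(p_i)). Terms: -(1/23)*log2(1/23) = 0.196677; -(6/23)*log2(6/23) = 0.505722; -(6/23)*log2(6/23) = 0.505722; -(5/23)*log2(5/23) = 0.478616; -(5/23)*log2(5/23) = 0.478616. H = 0.196677 + 0.505722 + 0.505722 + 0.478616 + 0.478616 = 2.1654

2.1654 bits


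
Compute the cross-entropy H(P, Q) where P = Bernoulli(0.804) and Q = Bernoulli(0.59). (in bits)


H(P,Q) = -p*log2(q) - (1-p)*log2(1-q). -0.804*log2(0.59) = 0.612015; -0.196*log2(0.41) = 0.252116. H(P,Q) = 0.612015 + 0.252116 = 0.8641

0.8641 bits


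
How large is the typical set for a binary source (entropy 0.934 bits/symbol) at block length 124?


log2|A_typical| = nH = 124 * 0.934 = 115.816, so |A_typical| ~ 2^115.816 = 7.313e+34

7.313e+34


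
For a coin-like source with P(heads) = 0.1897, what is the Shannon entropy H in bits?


H = -p*log2(p) - (1-p)*log2(1-p). -0.1897*log2(0.1897) = 0.454940; -0.8103*log2(0.8103) = 0.245903. H = 0.454940 + 0.245903 = 0.7008

0.7008 bits


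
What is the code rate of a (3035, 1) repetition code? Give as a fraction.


Rate = k/n = 1/3035

1/3035


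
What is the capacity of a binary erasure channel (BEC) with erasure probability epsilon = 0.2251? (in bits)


C = 1 - epsilon = 1 - 0.2251 = 0.7749

0.7749 bits


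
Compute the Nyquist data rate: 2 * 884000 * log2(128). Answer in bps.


Rate = 2 * B * log2(M) = 2 * 884000 * 7.0 = 12376000.0

12376000.0 bps


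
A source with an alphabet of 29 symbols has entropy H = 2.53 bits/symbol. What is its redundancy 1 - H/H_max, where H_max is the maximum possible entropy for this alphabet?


H_max = log2(K) = log2(29) = 4.858 bits/symbol. Redundancy = 1 - H/H_max = 1 - 2.53/4.858 = 1 - 0.5208 = 0.4792

0.4792


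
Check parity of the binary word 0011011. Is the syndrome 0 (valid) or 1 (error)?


Syndrome = XOR of all bits = 0 XOR 0 XOR 1 XOR 1 XOR 0 XOR 1 XOR 1 = 0

0


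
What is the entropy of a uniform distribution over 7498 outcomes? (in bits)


H = log2(n) = log2(7498) = 12.8723

12.8723 bits


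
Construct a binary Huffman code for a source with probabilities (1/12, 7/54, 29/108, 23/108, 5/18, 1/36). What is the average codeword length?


Huffman construction (repeatedly merge the two least-probable nodes; each merge adds 1 bit to every symbol beneath it): 1/36 + 1/12 = 1/9; 1/9 + 7/54 = 13/54; 23/108 + 13/54 = 49/108; 29/108 + 5/18 = 59/108; 49/108 + 59/108 = 1. Resulting codeword lengths (in the order the probabilities were given): (4, 3, 2, 2, 2, 4). L_avg = sum(p_i * l_i) = 1/12*4 + 7/54*3 + 29/108*2 + 23/108*2 + 5/18*2 + 1/36*4 = 127/54 = 2.3519

2.3519 bits


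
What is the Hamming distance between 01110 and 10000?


Count differing positions: ^ ^ ^ ^ . = 4 differences

4


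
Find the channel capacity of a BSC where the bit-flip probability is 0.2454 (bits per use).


H(p) = -p*log2(p) - (1-p)*log2(1-p) = -0.2454*log2(0.2454) - 0.7546*log2(0.7546) = 0.497375 + 0.306531 = 0.8039. C = 1 - H(p) = 1 - 0.8039 = 0.1961

0.1961 bits


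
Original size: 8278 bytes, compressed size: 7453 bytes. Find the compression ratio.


Ratio = original / compressed = 8278 / 7453 = 1.1107

1.1107


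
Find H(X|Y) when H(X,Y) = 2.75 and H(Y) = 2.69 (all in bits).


H(X|Y) = H(X,Y) - H(Y) = 2.75 - 2.69 = 0.06

0.06 bits


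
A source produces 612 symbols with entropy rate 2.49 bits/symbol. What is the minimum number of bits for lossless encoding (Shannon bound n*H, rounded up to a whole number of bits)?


Minimum bits >= n * H = 612 * 2.49 = 1523.88, rounded up to a whole number of bits = 1524

1524 bits


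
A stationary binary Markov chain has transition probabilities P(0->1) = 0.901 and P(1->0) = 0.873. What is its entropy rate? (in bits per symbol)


Stationary distribution: pi_0 = p10/(p01+p10) = 0.4921, pi_1 = 0.5079. Entropy rate H' = pi_0*H(p01) + pi_1*H(p10) = 0.4921*0.4658 + 0.5079*0.5492 = 0.5081

0.5081 bits/symbol


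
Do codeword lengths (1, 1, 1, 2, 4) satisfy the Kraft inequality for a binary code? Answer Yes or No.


Kraft sum = sum(2^(-l_i)) = 1.8125, need <= 1. Result: violated (a binary prefix-free code with these lengths cannot exist)

No


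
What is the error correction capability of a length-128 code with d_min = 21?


Correction capability = floor((d-1)/2) = floor((21-1)/2) = 10

10 errors


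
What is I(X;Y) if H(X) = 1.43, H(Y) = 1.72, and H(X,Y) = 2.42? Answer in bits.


I(X;Y) = H(X) + H(Y) - H(X,Y) = 1.43 + 1.72 - 2.42 = 0.73

0.73 bits


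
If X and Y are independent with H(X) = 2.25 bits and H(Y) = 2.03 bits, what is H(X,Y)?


For independent variables, H(X,Y) = H(X) + H(Y) = 2.25 + 2.03 = 4.28

4.28 bits


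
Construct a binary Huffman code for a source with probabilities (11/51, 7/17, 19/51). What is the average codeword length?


Huffman construction (repeatedly merge the two least-probable nodes; each merge adds 1 bit to every symbol beneath it): 11/51 + 19/51 = 10/17; 7/17 + 10/17 = 1. Resulting codeword lengths (in the order the probabilities were given): (2, 1, 2). L_avg = sum(p_i * l_i) = 11/51*2 + 7/17*1 + 19/51*2 = 27/17 = 1.5882

1.5882 bits


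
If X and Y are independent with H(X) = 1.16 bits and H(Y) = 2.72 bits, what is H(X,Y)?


For independent variables, H(X,Y) = H(X) + H(Y) = 1.16 + 2.72 = 3.88

3.88 bits


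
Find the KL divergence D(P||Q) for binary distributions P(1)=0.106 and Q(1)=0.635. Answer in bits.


KL = p*log2(p/q) + (1-p)*log2((1-p)/(1-q)) = 0.106*log2(0.106/0.635) + 0.894*log2(0.894/0.365) = 0.8816

0.8816 bits


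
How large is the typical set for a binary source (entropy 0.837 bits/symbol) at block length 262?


log2|A_typical| = nH = 262 * 0.837 = 219.294, so |A_typical| ~ 2^219.294 = 1.033e+66

1.033e+66


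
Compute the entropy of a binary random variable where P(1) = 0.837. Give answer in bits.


H = -p*log2(p) - (1-p)*log2(1-p). -0.837*log2(0.837) = 0.214858; -0.163*log2(0.163) = 0.426580. H = 0.214858 + 0.426580 = 0.6414

0.6414 bits


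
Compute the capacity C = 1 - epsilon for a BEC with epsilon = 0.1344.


C = 1 - epsilon = 1 - 0.1344 = 0.8656

0.8656 bits


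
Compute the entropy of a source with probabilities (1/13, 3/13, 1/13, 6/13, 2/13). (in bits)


H = -sum(p_i * log2(p_i)). Terms: -(1/13)*log2(1/13) = 0.284649; -(3/13)*log2(3/13) = 0.488187; -(1/13)*log2(1/13) = 0.284649; -(6/13)*log2(6/13) = 0.514836; -(2/13)*log2(2/13) = 0.415452. H = 0.284649 + 0.488187 + 0.284649 + 0.514836 + 0.415452 = 1.9878

1.9878 bits


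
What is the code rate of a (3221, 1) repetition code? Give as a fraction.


Rate = k/n = 1/3221

1/3221


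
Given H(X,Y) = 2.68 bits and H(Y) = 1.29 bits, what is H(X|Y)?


H(X|Y) = H(X,Y) - H(Y) = 2.68 - 1.29 = 1.39

1.39 bits


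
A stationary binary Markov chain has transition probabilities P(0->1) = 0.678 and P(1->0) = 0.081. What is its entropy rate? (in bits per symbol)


Stationary distribution: pi_0 = p10/(p01+p10) = 0.1067, pi_1 = 0.8933. Entropy rate H' = pi_0*H(p01) + pi_1*H(p10) = 0.1067*0.9065 + 0.8933*0.4057 = 0.4591

0.4591 bits/symbol


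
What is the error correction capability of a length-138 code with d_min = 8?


Correction capability = floor((d-1)/2) = floor((8-1)/2) = 3

3 errors


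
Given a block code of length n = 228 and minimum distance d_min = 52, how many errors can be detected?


Detection capability = d_min - 1 = 52 - 1 = 51

51 errors


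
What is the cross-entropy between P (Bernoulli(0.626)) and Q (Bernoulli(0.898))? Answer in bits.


H(P,Q) = -p*log2(q) - (1-p)*log2(1-q). -0.626*log2(0.898) = 0.097163; -0.374*log2(0.102) = 1.231716. H(P,Q) = 0.097163 + 1.231716 = 1.3289

1.3289 bits


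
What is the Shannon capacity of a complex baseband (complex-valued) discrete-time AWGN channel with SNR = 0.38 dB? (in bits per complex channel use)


SNR_linear = 10^(0.38/10) = 1.0914; C = log2(1 + SNR_linear) = log2(1 + 1.0914) = 1.0645

1.0645 bits/channel use


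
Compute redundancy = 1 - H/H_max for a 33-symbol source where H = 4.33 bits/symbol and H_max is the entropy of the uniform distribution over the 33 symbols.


H_max = log2(K) = log2(33) = 5.0444 bits/symbol. Redundancy = 1 - H/H_max = 1 - 4.33/5.0444 = 1 - 0.8584 = 0.1416

0.1416


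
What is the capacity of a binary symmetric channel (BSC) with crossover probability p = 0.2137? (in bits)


H(p) = -p*log2(p) - (1-p)*log2(1-p) = -0.2137*log2(0.2137) - 0.7863*log2(0.7863) = 0.475769 + 0.272727 = 0.7485. C = 1 - H(p) = 1 - 0.7485 = 0.2515

0.2515 bits


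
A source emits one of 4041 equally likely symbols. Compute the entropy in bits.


H = log2(n) = log2(4041) = 11.9805

11.9805 bits


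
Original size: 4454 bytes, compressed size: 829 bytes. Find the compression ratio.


Ratio = original / compressed = 4454 / 829 = 5.3727

5.3727


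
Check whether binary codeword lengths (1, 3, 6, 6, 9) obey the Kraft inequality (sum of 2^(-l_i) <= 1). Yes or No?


Kraft sum = sum(2^(-l_i)) = 0.6582, need <= 1. Result: satisfied (a binary prefix-free code with these lengths exists)

Yes


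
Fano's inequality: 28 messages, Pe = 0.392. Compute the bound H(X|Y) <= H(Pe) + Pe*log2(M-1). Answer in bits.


H(Pe) = -Pe*log2(Pe) - (1-Pe)*log2(1-Pe) = -0.392*log2(0.392) - 0.608*log2(0.608) = 0.529621 + 0.436457 = 0.9661. Pe*log2(M-1) = 0.392*log2(27) = 1.863916. Bound = H(Pe) + Pe*log2(M-1) = 0.529621 + 0.436457 + 1.863916 = 2.83

2.83 bits


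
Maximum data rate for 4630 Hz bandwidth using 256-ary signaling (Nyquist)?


Rate = 2 * B * log2(M) = 2 * 4630 * 8.0 = 74080.0

74080.0 bps


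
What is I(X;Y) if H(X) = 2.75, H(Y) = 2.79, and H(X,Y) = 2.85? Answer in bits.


I(X;Y) = H(X) + H(Y) - H(X,Y) = 2.75 + 2.79 - 2.85 = 2.69

2.69 bits


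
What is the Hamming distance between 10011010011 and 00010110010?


Count differing positions: ^ . . . ^ ^ . . . . ^ = 4 differences

4


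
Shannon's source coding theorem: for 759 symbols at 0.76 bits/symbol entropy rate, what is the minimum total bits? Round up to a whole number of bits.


Minimum bits >= n * H = 759 * 0.76 = 576.84, rounded up to a whole number of bits = 577

577 bits


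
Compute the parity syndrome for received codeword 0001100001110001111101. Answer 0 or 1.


Syndrome = XOR of all bits = 0 XOR 0 XOR 0 XOR 1 XOR 1 XOR 0 XOR 0 XOR 0 XOR 0 XOR 1 XOR 1 XOR 1 XOR 0 XOR 0 XOR 0 XOR 1 XOR 1 XOR 1 XOR 1 XOR 1 XOR 0 XOR 1 = 1

1


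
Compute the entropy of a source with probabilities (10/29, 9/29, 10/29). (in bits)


H = -sum(p_i * log2(p_i)). Terms: -(10/29)*log2(10/29) = 0.529673; -(9/29)*log2(9/29) = 0.523879; -(10/29)*log2(10/29) = 0.529673. H = 0.529673 + 0.523879 + 0.529673 = 1.5832

1.5832 bits


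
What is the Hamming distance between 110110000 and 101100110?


Count differing positions: . ^ ^ . ^ . ^ ^ . = 5 differences

5


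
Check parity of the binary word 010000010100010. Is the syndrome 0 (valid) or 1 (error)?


Syndrome = XOR of all bits = 0 XOR 1 XOR 0 XOR 0 XOR 0 XOR 0 XOR 0 XOR 1 XOR 0 XOR 1 XOR 0 XOR 0 XOR 0 XOR 1 XOR 0 = 0

0


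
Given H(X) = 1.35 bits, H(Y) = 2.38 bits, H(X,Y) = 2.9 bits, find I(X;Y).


I(X;Y) = H(X) + H(Y) - H(X,Y) = 1.35 + 2.38 - 2.9 = 0.83

0.83 bits


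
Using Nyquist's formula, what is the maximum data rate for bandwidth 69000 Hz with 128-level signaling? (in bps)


Rate = 2 * B * log2(M) = 2 * 69000 * 7.0 = 966000.0

966000.0 bps


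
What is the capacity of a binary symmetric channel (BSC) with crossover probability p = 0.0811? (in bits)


H(p) = -p*log2(p) - (1-p)*log2(1-p) = -0.0811*log2(0.0811) - 0.9189*log2(0.9189) = 0.293919 + 0.112124 = 0.406. C = 1 - H(p) = 1 - 0.406 = 0.594

0.594 bits


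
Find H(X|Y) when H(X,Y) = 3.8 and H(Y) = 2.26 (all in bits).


H(X|Y) = H(X,Y) - H(Y) = 3.8 - 2.26 = 1.54

1.54 bits


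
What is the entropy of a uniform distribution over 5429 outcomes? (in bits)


H = log2(n) = log2(5429) = 12.4065

12.4065 bits


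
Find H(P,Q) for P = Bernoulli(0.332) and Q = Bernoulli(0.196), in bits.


H(P,Q) = -p*log2(q) - (1-p)*log2(1-q). -0.332*log2(0.196) = 0.780557; -0.668*log2(0.804) = 0.210241. H(P,Q) = 0.780557 + 0.210241 = 0.9908

0.9908 bits


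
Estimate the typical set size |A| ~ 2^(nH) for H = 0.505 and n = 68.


log2|A_typical| = nH = 68 * 0.505 = 34.34, so |A_typical| ~ 2^34.34 = 2.175e+10

2.175e+10


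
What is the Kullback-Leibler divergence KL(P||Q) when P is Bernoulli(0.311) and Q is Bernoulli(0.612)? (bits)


KL = p*log2(p/q) + (1-p)*log2((1-p)/(1-q)) = 0.311*log2(0.311/0.612) + 0.689*log2(0.689/0.388) = 0.2671

0.2671 bits


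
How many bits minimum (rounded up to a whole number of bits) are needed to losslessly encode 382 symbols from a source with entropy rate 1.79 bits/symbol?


Minimum bits >= n * H = 382 * 1.79 = 683.78, rounded up to a whole number of bits = 684

684 bits


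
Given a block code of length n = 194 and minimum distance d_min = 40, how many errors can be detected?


Detection capability = d_min - 1 = 40 - 1 = 39

39 errors


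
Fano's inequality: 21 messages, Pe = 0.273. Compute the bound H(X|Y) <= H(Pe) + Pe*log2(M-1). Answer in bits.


H(Pe) = -Pe*log2(Pe) - (1-Pe)*log2(1-Pe) = -0.273*log2(0.273) - 0.727*log2(0.727) = 0.511336 + 0.334400 = 0.8457. Pe*log2(M-1) = 0.273*log2(20) = 1.179886. Bound = H(Pe) + Pe*log2(M-1) = 0.511336 + 0.334400 + 1.179886 = 2.0256

2.0256 bits


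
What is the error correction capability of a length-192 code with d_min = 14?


Correction capability = floor((d-1)/2) = floor((14-1)/2) = 6

6 errors


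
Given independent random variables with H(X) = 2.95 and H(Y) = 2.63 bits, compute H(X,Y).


For independent variables, H(X,Y) = H(X) + H(Y) = 2.95 + 2.63 = 5.58

5.58 bits


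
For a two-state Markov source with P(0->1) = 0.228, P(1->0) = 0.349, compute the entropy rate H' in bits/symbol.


Stationary distribution: pi_0 = p10/(p01+p10) = 0.6049, pi_1 = 0.3951. Entropy rate H' = pi_0*H(p01) + pi_1*H(p10) = 0.6049*0.7745 + 0.3951*0.9332 = 0.8372

0.8372 bits/symbol


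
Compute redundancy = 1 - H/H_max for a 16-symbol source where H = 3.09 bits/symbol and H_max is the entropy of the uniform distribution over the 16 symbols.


H_max = log2(K) = log2(16) = 4.0 bits/symbol. Redundancy = 1 - H/H_max = 1 - 3.09/4.0 = 1 - 0.7725 = 0.2275

0.2275
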